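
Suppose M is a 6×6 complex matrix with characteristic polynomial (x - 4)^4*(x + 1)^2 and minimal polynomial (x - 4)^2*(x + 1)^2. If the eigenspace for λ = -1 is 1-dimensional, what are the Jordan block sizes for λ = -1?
Block sizes for λ = -1: [2]

Step 1 — from the characteristic polynomial, algebraic multiplicity of λ = -1 is 2. From dim ker(M − (-1)·I) = 1, there are exactly 1 Jordan blocks for λ = -1.
Step 2 — from the minimal polynomial, the factor (x + 1)^2 tells us the largest block for λ = -1 has size 2.
Step 3 — with total size 2, 1 blocks, and largest block 2, the block sizes (in nonincreasing order) are [2].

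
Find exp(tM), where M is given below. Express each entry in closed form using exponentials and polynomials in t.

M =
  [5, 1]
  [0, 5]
e^{tM} =
  [exp(5*t), t*exp(5*t)]
  [0, exp(5*t)]

Strategy: write M = P · J · P⁻¹ where J is a Jordan canonical form, so e^{tM} = P · e^{tJ} · P⁻¹, and e^{tJ} can be computed block-by-block.

M has Jordan form
J =
  [5, 1]
  [0, 5]
(up to reordering of blocks).

Per-block formulas:
  For a 2×2 Jordan block J_2(5): exp(t · J_2(5)) = e^(5t)·(I + t·N), where N is the 2×2 nilpotent shift.

After assembling e^{tJ} and conjugating by P, we get:

e^{tM} =
  [exp(5*t), t*exp(5*t)]
  [0, exp(5*t)]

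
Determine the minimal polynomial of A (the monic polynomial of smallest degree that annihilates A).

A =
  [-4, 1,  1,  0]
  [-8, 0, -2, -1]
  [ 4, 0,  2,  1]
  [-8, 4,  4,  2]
x^4 - 8*x^2 + 16

The characteristic polynomial is χ_A(x) = (x - 2)^2*(x + 2)^2, so the eigenvalues are known. The minimal polynomial is
  m_A(x) = Π_λ (x − λ)^{k_λ}
where k_λ is the size of the *largest* Jordan block for λ (equivalently, the smallest k with (A − λI)^k v = 0 for every generalised eigenvector v of λ).

  λ = -2: largest Jordan block has size 2, contributing (x + 2)^2
  λ = 2: largest Jordan block has size 2, contributing (x − 2)^2

So m_A(x) = (x - 2)^2*(x + 2)^2 = x^4 - 8*x^2 + 16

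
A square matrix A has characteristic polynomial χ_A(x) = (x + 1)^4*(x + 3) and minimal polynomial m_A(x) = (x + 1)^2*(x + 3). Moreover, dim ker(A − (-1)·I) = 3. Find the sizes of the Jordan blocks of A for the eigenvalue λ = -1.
Block sizes for λ = -1: [2, 1, 1]

Step 1 — from the characteristic polynomial, algebraic multiplicity of λ = -1 is 4. From dim ker(A − (-1)·I) = 3, there are exactly 3 Jordan blocks for λ = -1.
Step 2 — from the minimal polynomial, the factor (x + 1)^2 tells us the largest block for λ = -1 has size 2.
Step 3 — with total size 4, 3 blocks, and largest block 2, the block sizes (in nonincreasing order) are [2, 1, 1].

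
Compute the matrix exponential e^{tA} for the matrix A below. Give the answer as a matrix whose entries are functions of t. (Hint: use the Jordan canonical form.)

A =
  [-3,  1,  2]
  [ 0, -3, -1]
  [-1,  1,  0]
e^{tA} =
  [-t^2*exp(-2*t)/2 - t*exp(-2*t) + exp(-2*t), t*exp(-2*t), t^2*exp(-2*t)/2 + 2*t*exp(-2*t)]
  [t^2*exp(-2*t)/2, -t*exp(-2*t) + exp(-2*t), -t^2*exp(-2*t)/2 - t*exp(-2*t)]
  [-t^2*exp(-2*t)/2 - t*exp(-2*t), t*exp(-2*t), t^2*exp(-2*t)/2 + 2*t*exp(-2*t) + exp(-2*t)]

Strategy: write A = P · J · P⁻¹ where J is a Jordan canonical form, so e^{tA} = P · e^{tJ} · P⁻¹, and e^{tJ} can be computed block-by-block.

A has Jordan form
J =
  [-2,  1,  0]
  [ 0, -2,  1]
  [ 0,  0, -2]
(up to reordering of blocks).

Per-block formulas:
  For a 3×3 Jordan block J_3(-2): exp(t · J_3(-2)) = e^(-2t)·(I + t·N + (t^2/2)·N^2), where N is the 3×3 nilpotent shift.

After assembling e^{tJ} and conjugating by P, we get:

e^{tA} =
  [-t^2*exp(-2*t)/2 - t*exp(-2*t) + exp(-2*t), t*exp(-2*t), t^2*exp(-2*t)/2 + 2*t*exp(-2*t)]
  [t^2*exp(-2*t)/2, -t*exp(-2*t) + exp(-2*t), -t^2*exp(-2*t)/2 - t*exp(-2*t)]
  [-t^2*exp(-2*t)/2 - t*exp(-2*t), t*exp(-2*t), t^2*exp(-2*t)/2 + 2*t*exp(-2*t) + exp(-2*t)]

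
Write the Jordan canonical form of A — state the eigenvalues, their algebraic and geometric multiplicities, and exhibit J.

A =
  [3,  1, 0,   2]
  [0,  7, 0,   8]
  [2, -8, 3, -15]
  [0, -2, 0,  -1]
J_2(3) ⊕ J_2(3)

The characteristic polynomial is
  det(x·I − A) = x^4 - 12*x^3 + 54*x^2 - 108*x + 81 = (x - 3)^4

Eigenvalues and multiplicities (the geometric multiplicity of λ is n − rank(A − λI), which equals the number of Jordan blocks for λ):
  λ = 3: algebraic multiplicity = 4, geometric multiplicity = 2

Determining the block sizes for each eigenvalue:
  λ = 3: with am = 4 and gm = 2, the partition is not yet determined (e.g. several partitions of 4 into 2 parts exist). Let N = A − (3)·I. Computing rank(N^1) = 2, rank(N^2) = 0; the number of blocks of size ≥ j is rank(N^{j−1}) − rank(N^j), giving [2, 2]. So we have 2 block(s) of size 2 → block sizes [2, 2]

Assembling the blocks gives a Jordan form
J =
  [3, 1, 0, 0]
  [0, 3, 0, 0]
  [0, 0, 3, 1]
  [0, 0, 0, 3]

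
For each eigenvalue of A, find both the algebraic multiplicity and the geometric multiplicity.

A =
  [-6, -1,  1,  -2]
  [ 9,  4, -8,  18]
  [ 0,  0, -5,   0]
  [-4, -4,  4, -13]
λ = -5: alg = 4, geom = 2

Step 1 — factor the characteristic polynomial to read off the algebraic multiplicities:
  χ_A(x) = (x + 5)^4

Step 2 — compute geometric multiplicities via the rank-nullity identity g(λ) = n − rank(A − λI):
  rank(A − (-5)·I) = 2, so dim ker(A − (-5)·I) = n − 2 = 2

Summary:
  λ = -5: algebraic multiplicity = 4, geometric multiplicity = 2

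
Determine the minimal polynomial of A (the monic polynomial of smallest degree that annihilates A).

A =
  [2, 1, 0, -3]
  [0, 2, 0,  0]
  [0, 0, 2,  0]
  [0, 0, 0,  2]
x^2 - 4*x + 4

The characteristic polynomial is χ_A(x) = (x - 2)^4, so the eigenvalues are known. The minimal polynomial is
  m_A(x) = Π_λ (x − λ)^{k_λ}
where k_λ is the size of the *largest* Jordan block for λ (equivalently, the smallest k with (A − λI)^k v = 0 for every generalised eigenvector v of λ).

  λ = 2: largest Jordan block has size 2, contributing (x − 2)^2

So m_A(x) = (x - 2)^2 = x^2 - 4*x + 4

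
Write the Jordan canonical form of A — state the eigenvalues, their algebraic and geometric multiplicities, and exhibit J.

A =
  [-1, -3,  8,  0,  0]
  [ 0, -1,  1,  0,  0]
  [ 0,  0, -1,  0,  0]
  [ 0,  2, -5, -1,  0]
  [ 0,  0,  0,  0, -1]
J_3(-1) ⊕ J_1(-1) ⊕ J_1(-1)

The characteristic polynomial is
  det(x·I − A) = x^5 + 5*x^4 + 10*x^3 + 10*x^2 + 5*x + 1 = (x + 1)^5

Eigenvalues and multiplicities (the geometric multiplicity of λ is n − rank(A − λI), which equals the number of Jordan blocks for λ):
  λ = -1: algebraic multiplicity = 5, geometric multiplicity = 3

Determining the block sizes for each eigenvalue:
  λ = -1: with am = 5 and gm = 3, the partition is not yet determined (e.g. several partitions of 5 into 3 parts exist). Let N = A − (-1)·I. Computing rank(N^1) = 2, rank(N^2) = 1, rank(N^3) = 0; the number of blocks of size ≥ j is rank(N^{j−1}) − rank(N^j), giving [3, 1, 1]. So we have 1 block(s) of size 3, 2 block(s) of size 1 → block sizes [3, 1, 1]

Assembling the blocks gives a Jordan form
J =
  [-1,  1,  0,  0,  0]
  [ 0, -1,  1,  0,  0]
  [ 0,  0, -1,  0,  0]
  [ 0,  0,  0, -1,  0]
  [ 0,  0,  0,  0, -1]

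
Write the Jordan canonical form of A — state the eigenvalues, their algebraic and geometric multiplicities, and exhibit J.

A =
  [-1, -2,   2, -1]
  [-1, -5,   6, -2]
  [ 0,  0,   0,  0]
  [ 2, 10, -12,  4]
J_2(-1) ⊕ J_1(0) ⊕ J_1(0)

The characteristic polynomial is
  det(x·I − A) = x^4 + 2*x^3 + x^2 = x^2*(x + 1)^2

Eigenvalues and multiplicities (the geometric multiplicity of λ is n − rank(A − λI), which equals the number of Jordan blocks for λ):
  λ = -1: algebraic multiplicity = 2, geometric multiplicity = 1
  λ = 0: algebraic multiplicity = 2, geometric multiplicity = 2

Determining the block sizes for each eigenvalue:
  λ = -1: one block (gm = 1), so the single block has size am = 2 → block sizes [2]
  λ = 0: gm = am = 2, so every block has size 1 → block sizes [1, 1]

Assembling the blocks gives a Jordan form
J =
  [-1,  1, 0, 0]
  [ 0, -1, 0, 0]
  [ 0,  0, 0, 0]
  [ 0,  0, 0, 0]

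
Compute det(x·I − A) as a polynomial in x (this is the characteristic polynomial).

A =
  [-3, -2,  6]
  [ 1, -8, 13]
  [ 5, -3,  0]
x^3 + 11*x^2 + 35*x + 25

Expanding det(x·I − A) (e.g. by cofactor expansion or by noting that A is similar to its Jordan form J, which has the same characteristic polynomial as A) gives
  χ_A(x) = x^3 + 11*x^2 + 35*x + 25
which factors as (x + 1)*(x + 5)^2. The eigenvalues (with algebraic multiplicities) are λ = -5 with multiplicity 2, λ = -1 with multiplicity 1.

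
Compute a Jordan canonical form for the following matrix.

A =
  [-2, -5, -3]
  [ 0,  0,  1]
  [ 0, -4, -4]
J_3(-2)

The characteristic polynomial is
  det(x·I − A) = x^3 + 6*x^2 + 12*x + 8 = (x + 2)^3

Eigenvalues and multiplicities (the geometric multiplicity of λ is n − rank(A − λI), which equals the number of Jordan blocks for λ):
  λ = -2: algebraic multiplicity = 3, geometric multiplicity = 1

Determining the block sizes for each eigenvalue:
  λ = -2: one block (gm = 1), so the single block has size am = 3 → block sizes [3]

Assembling the blocks gives a Jordan form
J =
  [-2,  1,  0]
  [ 0, -2,  1]
  [ 0,  0, -2]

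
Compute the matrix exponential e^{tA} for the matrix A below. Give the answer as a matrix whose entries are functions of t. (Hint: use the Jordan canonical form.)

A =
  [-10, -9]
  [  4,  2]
e^{tA} =
  [-6*t*exp(-4*t) + exp(-4*t), -9*t*exp(-4*t)]
  [4*t*exp(-4*t), 6*t*exp(-4*t) + exp(-4*t)]

Strategy: write A = P · J · P⁻¹ where J is a Jordan canonical form, so e^{tA} = P · e^{tJ} · P⁻¹, and e^{tJ} can be computed block-by-block.

A has Jordan form
J =
  [-4,  1]
  [ 0, -4]
(up to reordering of blocks).

Per-block formulas:
  For a 2×2 Jordan block J_2(-4): exp(t · J_2(-4)) = e^(-4t)·(I + t·N), where N is the 2×2 nilpotent shift.

After assembling e^{tJ} and conjugating by P, we get:

e^{tA} =
  [-6*t*exp(-4*t) + exp(-4*t), -9*t*exp(-4*t)]
  [4*t*exp(-4*t), 6*t*exp(-4*t) + exp(-4*t)]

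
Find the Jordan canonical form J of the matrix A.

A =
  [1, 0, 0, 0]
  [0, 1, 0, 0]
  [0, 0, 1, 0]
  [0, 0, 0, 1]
J_1(1) ⊕ J_1(1) ⊕ J_1(1) ⊕ J_1(1)

The characteristic polynomial is
  det(x·I − A) = x^4 - 4*x^3 + 6*x^2 - 4*x + 1 = (x - 1)^4

Eigenvalues and multiplicities (the geometric multiplicity of λ is n − rank(A − λI), which equals the number of Jordan blocks for λ):
  λ = 1: algebraic multiplicity = 4, geometric multiplicity = 4

Determining the block sizes for each eigenvalue:
  λ = 1: gm = am = 4, so every block has size 1 → block sizes [1, 1, 1, 1]

Assembling the blocks gives a Jordan form
J =
  [1, 0, 0, 0]
  [0, 1, 0, 0]
  [0, 0, 1, 0]
  [0, 0, 0, 1]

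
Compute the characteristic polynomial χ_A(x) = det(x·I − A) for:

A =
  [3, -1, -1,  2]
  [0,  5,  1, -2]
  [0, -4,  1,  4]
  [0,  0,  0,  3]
x^4 - 12*x^3 + 54*x^2 - 108*x + 81

Expanding det(x·I − A) (e.g. by cofactor expansion or by noting that A is similar to its Jordan form J, which has the same characteristic polynomial as A) gives
  χ_A(x) = x^4 - 12*x^3 + 54*x^2 - 108*x + 81
which factors as (x - 3)^4. The eigenvalues (with algebraic multiplicities) are λ = 3 with multiplicity 4.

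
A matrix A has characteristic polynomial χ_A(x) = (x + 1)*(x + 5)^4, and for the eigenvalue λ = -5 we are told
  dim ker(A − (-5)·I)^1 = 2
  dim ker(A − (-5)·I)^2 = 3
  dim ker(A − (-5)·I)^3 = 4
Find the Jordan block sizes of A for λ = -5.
Block sizes for λ = -5: [3, 1]

From the dimensions of kernels of powers, the number of Jordan blocks of size at least j is d_j − d_{j−1} where d_j = dim ker(N^j) (with d_0 = 0). Computing the differences gives [2, 1, 1].
The number of blocks of size exactly k is (#blocks of size ≥ k) − (#blocks of size ≥ k + 1), so the partition is: 1 block(s) of size 1, 1 block(s) of size 3.
In nonincreasing order the block sizes are [3, 1].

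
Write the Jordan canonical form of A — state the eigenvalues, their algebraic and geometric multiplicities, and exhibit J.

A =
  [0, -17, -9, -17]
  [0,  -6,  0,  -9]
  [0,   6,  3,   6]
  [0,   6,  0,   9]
J_2(0) ⊕ J_1(3) ⊕ J_1(3)

The characteristic polynomial is
  det(x·I − A) = x^4 - 6*x^3 + 9*x^2 = x^2*(x - 3)^2

Eigenvalues and multiplicities (the geometric multiplicity of λ is n − rank(A − λI), which equals the number of Jordan blocks for λ):
  λ = 0: algebraic multiplicity = 2, geometric multiplicity = 1
  λ = 3: algebraic multiplicity = 2, geometric multiplicity = 2

Determining the block sizes for each eigenvalue:
  λ = 0: one block (gm = 1), so the single block has size am = 2 → block sizes [2]
  λ = 3: gm = am = 2, so every block has size 1 → block sizes [1, 1]

Assembling the blocks gives a Jordan form
J =
  [0, 1, 0, 0]
  [0, 0, 0, 0]
  [0, 0, 3, 0]
  [0, 0, 0, 3]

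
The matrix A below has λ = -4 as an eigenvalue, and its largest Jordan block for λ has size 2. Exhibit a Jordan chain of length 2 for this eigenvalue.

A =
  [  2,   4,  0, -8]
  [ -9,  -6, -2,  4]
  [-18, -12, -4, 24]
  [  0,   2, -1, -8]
A Jordan chain for λ = -4 of length 2:
v_1 = (6, -9, -18, 0)ᵀ
v_2 = (1, 0, 0, 0)ᵀ

Let N = A − (-4)·I. We want v_2 with N^2 v_2 = 0 but N^1 v_2 ≠ 0; then v_{j-1} := N · v_j for j = 2, …, 2.

Pick v_2 = (1, 0, 0, 0)ᵀ.
Then v_1 = N · v_2 = (6, -9, -18, 0)ᵀ.

Sanity check: (A − (-4)·I) v_1 = (0, 0, 0, 0)ᵀ = 0. ✓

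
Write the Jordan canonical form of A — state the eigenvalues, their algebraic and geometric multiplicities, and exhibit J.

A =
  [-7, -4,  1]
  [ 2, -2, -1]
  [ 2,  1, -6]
J_3(-5)

The characteristic polynomial is
  det(x·I − A) = x^3 + 15*x^2 + 75*x + 125 = (x + 5)^3

Eigenvalues and multiplicities (the geometric multiplicity of λ is n − rank(A − λI), which equals the number of Jordan blocks for λ):
  λ = -5: algebraic multiplicity = 3, geometric multiplicity = 1

Determining the block sizes for each eigenvalue:
  λ = -5: one block (gm = 1), so the single block has size am = 3 → block sizes [3]

Assembling the blocks gives a Jordan form
J =
  [-5,  1,  0]
  [ 0, -5,  1]
  [ 0,  0, -5]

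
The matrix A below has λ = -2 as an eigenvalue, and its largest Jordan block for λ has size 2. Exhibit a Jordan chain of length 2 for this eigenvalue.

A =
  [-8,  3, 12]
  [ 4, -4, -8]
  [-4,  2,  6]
A Jordan chain for λ = -2 of length 2:
v_1 = (-6, 4, -4)ᵀ
v_2 = (1, 0, 0)ᵀ

Let N = A − (-2)·I. We want v_2 with N^2 v_2 = 0 but N^1 v_2 ≠ 0; then v_{j-1} := N · v_j for j = 2, …, 2.

Pick v_2 = (1, 0, 0)ᵀ.
Then v_1 = N · v_2 = (-6, 4, -4)ᵀ.

Sanity check: (A − (-2)·I) v_1 = (0, 0, 0)ᵀ = 0. ✓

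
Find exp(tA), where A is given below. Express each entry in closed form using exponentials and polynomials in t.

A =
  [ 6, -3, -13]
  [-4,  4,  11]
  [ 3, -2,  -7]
e^{tA} =
  [-t^2*exp(t) + 5*t*exp(t) + exp(t), t^2*exp(t) - 3*t*exp(t), 3*t^2*exp(t) - 13*t*exp(t)]
  [t^2*exp(t)/2 - 4*t*exp(t), -t^2*exp(t)/2 + 3*t*exp(t) + exp(t), -3*t^2*exp(t)/2 + 11*t*exp(t)]
  [-t^2*exp(t)/2 + 3*t*exp(t), t^2*exp(t)/2 - 2*t*exp(t), 3*t^2*exp(t)/2 - 8*t*exp(t) + exp(t)]

Strategy: write A = P · J · P⁻¹ where J is a Jordan canonical form, so e^{tA} = P · e^{tJ} · P⁻¹, and e^{tJ} can be computed block-by-block.

A has Jordan form
J =
  [1, 1, 0]
  [0, 1, 1]
  [0, 0, 1]
(up to reordering of blocks).

Per-block formulas:
  For a 3×3 Jordan block J_3(1): exp(t · J_3(1)) = e^(1t)·(I + t·N + (t^2/2)·N^2), where N is the 3×3 nilpotent shift.

After assembling e^{tJ} and conjugating by P, we get:

e^{tA} =
  [-t^2*exp(t) + 5*t*exp(t) + exp(t), t^2*exp(t) - 3*t*exp(t), 3*t^2*exp(t) - 13*t*exp(t)]
  [t^2*exp(t)/2 - 4*t*exp(t), -t^2*exp(t)/2 + 3*t*exp(t) + exp(t), -3*t^2*exp(t)/2 + 11*t*exp(t)]
  [-t^2*exp(t)/2 + 3*t*exp(t), t^2*exp(t)/2 - 2*t*exp(t), 3*t^2*exp(t)/2 - 8*t*exp(t) + exp(t)]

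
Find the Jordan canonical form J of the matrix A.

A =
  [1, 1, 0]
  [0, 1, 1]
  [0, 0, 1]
J_3(1)

The characteristic polynomial is
  det(x·I − A) = x^3 - 3*x^2 + 3*x - 1 = (x - 1)^3

Eigenvalues and multiplicities (the geometric multiplicity of λ is n − rank(A − λI), which equals the number of Jordan blocks for λ):
  λ = 1: algebraic multiplicity = 3, geometric multiplicity = 1

Determining the block sizes for each eigenvalue:
  λ = 1: one block (gm = 1), so the single block has size am = 3 → block sizes [3]

Assembling the blocks gives a Jordan form
J =
  [1, 1, 0]
  [0, 1, 1]
  [0, 0, 1]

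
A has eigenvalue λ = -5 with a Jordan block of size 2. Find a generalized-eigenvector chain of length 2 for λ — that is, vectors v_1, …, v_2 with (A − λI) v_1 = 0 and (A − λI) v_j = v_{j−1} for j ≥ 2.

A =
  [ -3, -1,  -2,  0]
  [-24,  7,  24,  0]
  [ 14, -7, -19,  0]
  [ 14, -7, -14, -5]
A Jordan chain for λ = -5 of length 2:
v_1 = (2, -24, 14, 14)ᵀ
v_2 = (1, 0, 0, 0)ᵀ

Let N = A − (-5)·I. We want v_2 with N^2 v_2 = 0 but N^1 v_2 ≠ 0; then v_{j-1} := N · v_j for j = 2, …, 2.

Pick v_2 = (1, 0, 0, 0)ᵀ.
Then v_1 = N · v_2 = (2, -24, 14, 14)ᵀ.

Sanity check: (A − (-5)·I) v_1 = (0, 0, 0, 0)ᵀ = 0. ✓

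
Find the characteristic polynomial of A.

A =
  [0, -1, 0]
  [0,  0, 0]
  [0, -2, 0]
x^3

Expanding det(x·I − A) (e.g. by cofactor expansion or by noting that A is similar to its Jordan form J, which has the same characteristic polynomial as A) gives
  χ_A(x) = x^3
which factors as x^3. The eigenvalues (with algebraic multiplicities) are λ = 0 with multiplicity 3.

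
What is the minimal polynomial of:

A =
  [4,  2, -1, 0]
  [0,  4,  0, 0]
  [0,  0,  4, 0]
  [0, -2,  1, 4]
x^2 - 8*x + 16

The characteristic polynomial is χ_A(x) = (x - 4)^4, so the eigenvalues are known. The minimal polynomial is
  m_A(x) = Π_λ (x − λ)^{k_λ}
where k_λ is the size of the *largest* Jordan block for λ (equivalently, the smallest k with (A − λI)^k v = 0 for every generalised eigenvector v of λ).

  λ = 4: largest Jordan block has size 2, contributing (x − 4)^2

So m_A(x) = (x - 4)^2 = x^2 - 8*x + 16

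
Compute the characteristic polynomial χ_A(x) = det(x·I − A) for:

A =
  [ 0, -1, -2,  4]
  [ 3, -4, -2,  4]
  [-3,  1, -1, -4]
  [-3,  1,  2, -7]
x^4 + 12*x^3 + 54*x^2 + 108*x + 81

Expanding det(x·I − A) (e.g. by cofactor expansion or by noting that A is similar to its Jordan form J, which has the same characteristic polynomial as A) gives
  χ_A(x) = x^4 + 12*x^3 + 54*x^2 + 108*x + 81
which factors as (x + 3)^4. The eigenvalues (with algebraic multiplicities) are λ = -3 with multiplicity 4.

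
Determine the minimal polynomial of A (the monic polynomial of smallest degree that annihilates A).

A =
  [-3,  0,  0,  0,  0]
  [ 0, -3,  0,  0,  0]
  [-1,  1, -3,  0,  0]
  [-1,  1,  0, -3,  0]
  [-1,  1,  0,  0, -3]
x^2 + 6*x + 9

The characteristic polynomial is χ_A(x) = (x + 3)^5, so the eigenvalues are known. The minimal polynomial is
  m_A(x) = Π_λ (x − λ)^{k_λ}
where k_λ is the size of the *largest* Jordan block for λ (equivalently, the smallest k with (A − λI)^k v = 0 for every generalised eigenvector v of λ).

  λ = -3: largest Jordan block has size 2, contributing (x + 3)^2

So m_A(x) = (x + 3)^2 = x^2 + 6*x + 9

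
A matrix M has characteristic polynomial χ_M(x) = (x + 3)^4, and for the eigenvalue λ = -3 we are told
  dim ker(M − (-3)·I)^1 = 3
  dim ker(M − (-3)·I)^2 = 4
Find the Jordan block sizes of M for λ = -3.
Block sizes for λ = -3: [2, 1, 1]

From the dimensions of kernels of powers, the number of Jordan blocks of size at least j is d_j − d_{j−1} where d_j = dim ker(N^j) (with d_0 = 0). Computing the differences gives [3, 1].
The number of blocks of size exactly k is (#blocks of size ≥ k) − (#blocks of size ≥ k + 1), so the partition is: 2 block(s) of size 1, 1 block(s) of size 2.
In nonincreasing order the block sizes are [2, 1, 1].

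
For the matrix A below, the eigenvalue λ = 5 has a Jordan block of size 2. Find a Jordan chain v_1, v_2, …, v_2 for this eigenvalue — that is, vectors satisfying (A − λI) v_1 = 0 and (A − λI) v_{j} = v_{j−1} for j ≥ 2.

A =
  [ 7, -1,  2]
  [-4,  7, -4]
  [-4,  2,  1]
A Jordan chain for λ = 5 of length 2:
v_1 = (2, -4, -4)ᵀ
v_2 = (1, 0, 0)ᵀ

Let N = A − (5)·I. We want v_2 with N^2 v_2 = 0 but N^1 v_2 ≠ 0; then v_{j-1} := N · v_j for j = 2, …, 2.

Pick v_2 = (1, 0, 0)ᵀ.
Then v_1 = N · v_2 = (2, -4, -4)ᵀ.

Sanity check: (A − (5)·I) v_1 = (0, 0, 0)ᵀ = 0. ✓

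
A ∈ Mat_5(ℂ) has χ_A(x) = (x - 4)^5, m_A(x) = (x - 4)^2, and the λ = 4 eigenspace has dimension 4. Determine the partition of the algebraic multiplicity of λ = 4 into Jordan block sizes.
Block sizes for λ = 4: [2, 1, 1, 1]

Step 1 — from the characteristic polynomial, algebraic multiplicity of λ = 4 is 5. From dim ker(A − (4)·I) = 4, there are exactly 4 Jordan blocks for λ = 4.
Step 2 — from the minimal polynomial, the factor (x − 4)^2 tells us the largest block for λ = 4 has size 2.
Step 3 — with total size 5, 4 blocks, and largest block 2, the block sizes (in nonincreasing order) are [2, 1, 1, 1].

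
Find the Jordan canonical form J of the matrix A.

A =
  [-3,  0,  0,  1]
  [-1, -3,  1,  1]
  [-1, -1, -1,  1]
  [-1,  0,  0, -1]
J_2(-2) ⊕ J_2(-2)

The characteristic polynomial is
  det(x·I − A) = x^4 + 8*x^3 + 24*x^2 + 32*x + 16 = (x + 2)^4

Eigenvalues and multiplicities (the geometric multiplicity of λ is n − rank(A − λI), which equals the number of Jordan blocks for λ):
  λ = -2: algebraic multiplicity = 4, geometric multiplicity = 2

Determining the block sizes for each eigenvalue:
  λ = -2: with am = 4 and gm = 2, the partition is not yet determined (e.g. several partitions of 4 into 2 parts exist). Let N = A − (-2)·I. Computing rank(N^1) = 2, rank(N^2) = 0; the number of blocks of size ≥ j is rank(N^{j−1}) − rank(N^j), giving [2, 2]. So we have 2 block(s) of size 2 → block sizes [2, 2]

Assembling the blocks gives a Jordan form
J =
  [-2,  1,  0,  0]
  [ 0, -2,  0,  0]
  [ 0,  0, -2,  1]
  [ 0,  0,  0, -2]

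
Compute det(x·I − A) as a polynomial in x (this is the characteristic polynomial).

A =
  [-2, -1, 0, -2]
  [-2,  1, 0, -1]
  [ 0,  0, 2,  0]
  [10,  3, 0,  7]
x^4 - 8*x^3 + 24*x^2 - 32*x + 16

Expanding det(x·I − A) (e.g. by cofactor expansion or by noting that A is similar to its Jordan form J, which has the same characteristic polynomial as A) gives
  χ_A(x) = x^4 - 8*x^3 + 24*x^2 - 32*x + 16
which factors as (x - 2)^4. The eigenvalues (with algebraic multiplicities) are λ = 2 with multiplicity 4.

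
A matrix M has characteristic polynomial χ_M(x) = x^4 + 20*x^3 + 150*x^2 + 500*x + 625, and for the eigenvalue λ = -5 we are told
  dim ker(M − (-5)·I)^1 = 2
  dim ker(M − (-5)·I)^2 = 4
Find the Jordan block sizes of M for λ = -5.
Block sizes for λ = -5: [2, 2]

From the dimensions of kernels of powers, the number of Jordan blocks of size at least j is d_j − d_{j−1} where d_j = dim ker(N^j) (with d_0 = 0). Computing the differences gives [2, 2].
The number of blocks of size exactly k is (#blocks of size ≥ k) − (#blocks of size ≥ k + 1), so the partition is: 2 block(s) of size 2.
In nonincreasing order the block sizes are [2, 2].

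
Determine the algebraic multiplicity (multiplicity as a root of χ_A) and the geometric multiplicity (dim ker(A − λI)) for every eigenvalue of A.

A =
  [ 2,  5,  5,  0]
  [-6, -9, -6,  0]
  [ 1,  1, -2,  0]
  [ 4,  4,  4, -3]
λ = -3: alg = 4, geom = 3

Step 1 — factor the characteristic polynomial to read off the algebraic multiplicities:
  χ_A(x) = (x + 3)^4

Step 2 — compute geometric multiplicities via the rank-nullity identity g(λ) = n − rank(A − λI):
  rank(A − (-3)·I) = 1, so dim ker(A − (-3)·I) = n − 1 = 3

Summary:
  λ = -3: algebraic multiplicity = 4, geometric multiplicity = 3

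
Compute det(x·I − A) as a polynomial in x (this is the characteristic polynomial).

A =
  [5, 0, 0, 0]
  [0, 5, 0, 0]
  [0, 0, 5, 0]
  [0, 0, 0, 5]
x^4 - 20*x^3 + 150*x^2 - 500*x + 625

Expanding det(x·I − A) (e.g. by cofactor expansion or by noting that A is similar to its Jordan form J, which has the same characteristic polynomial as A) gives
  χ_A(x) = x^4 - 20*x^3 + 150*x^2 - 500*x + 625
which factors as (x - 5)^4. The eigenvalues (with algebraic multiplicities) are λ = 5 with multiplicity 4.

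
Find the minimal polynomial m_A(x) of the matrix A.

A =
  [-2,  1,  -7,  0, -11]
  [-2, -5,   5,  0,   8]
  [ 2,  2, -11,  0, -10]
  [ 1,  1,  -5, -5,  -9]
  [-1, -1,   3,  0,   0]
x^4 + 18*x^3 + 120*x^2 + 350*x + 375

The characteristic polynomial is χ_A(x) = (x + 3)*(x + 5)^4, so the eigenvalues are known. The minimal polynomial is
  m_A(x) = Π_λ (x − λ)^{k_λ}
where k_λ is the size of the *largest* Jordan block for λ (equivalently, the smallest k with (A − λI)^k v = 0 for every generalised eigenvector v of λ).

  λ = -5: largest Jordan block has size 3, contributing (x + 5)^3
  λ = -3: largest Jordan block has size 1, contributing (x + 3)

So m_A(x) = (x + 3)*(x + 5)^3 = x^4 + 18*x^3 + 120*x^2 + 350*x + 375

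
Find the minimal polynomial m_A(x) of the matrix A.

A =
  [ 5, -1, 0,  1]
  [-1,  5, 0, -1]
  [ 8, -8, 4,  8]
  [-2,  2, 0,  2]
x^2 - 8*x + 16

The characteristic polynomial is χ_A(x) = (x - 4)^4, so the eigenvalues are known. The minimal polynomial is
  m_A(x) = Π_λ (x − λ)^{k_λ}
where k_λ is the size of the *largest* Jordan block for λ (equivalently, the smallest k with (A − λI)^k v = 0 for every generalised eigenvector v of λ).

  λ = 4: largest Jordan block has size 2, contributing (x − 4)^2

So m_A(x) = (x - 4)^2 = x^2 - 8*x + 16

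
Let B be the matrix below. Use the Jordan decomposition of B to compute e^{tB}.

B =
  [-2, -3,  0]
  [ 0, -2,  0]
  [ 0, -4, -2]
e^{tB} =
  [exp(-2*t), -3*t*exp(-2*t), 0]
  [0, exp(-2*t), 0]
  [0, -4*t*exp(-2*t), exp(-2*t)]

Strategy: write B = P · J · P⁻¹ where J is a Jordan canonical form, so e^{tB} = P · e^{tJ} · P⁻¹, and e^{tJ} can be computed block-by-block.

B has Jordan form
J =
  [-2,  1,  0]
  [ 0, -2,  0]
  [ 0,  0, -2]
(up to reordering of blocks).

Per-block formulas:
  For a 2×2 Jordan block J_2(-2): exp(t · J_2(-2)) = e^(-2t)·(I + t·N), where N is the 2×2 nilpotent shift.
  For a 1×1 block at λ = -2: exp(t · [-2]) = [e^(-2t)].

After assembling e^{tJ} and conjugating by P, we get:

e^{tB} =
  [exp(-2*t), -3*t*exp(-2*t), 0]
  [0, exp(-2*t), 0]
  [0, -4*t*exp(-2*t), exp(-2*t)]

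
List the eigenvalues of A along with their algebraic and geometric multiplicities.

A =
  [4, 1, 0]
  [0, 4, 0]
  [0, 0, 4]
λ = 4: alg = 3, geom = 2

Step 1 — factor the characteristic polynomial to read off the algebraic multiplicities:
  χ_A(x) = (x - 4)^3

Step 2 — compute geometric multiplicities via the rank-nullity identity g(λ) = n − rank(A − λI):
  rank(A − (4)·I) = 1, so dim ker(A − (4)·I) = n − 1 = 2

Summary:
  λ = 4: algebraic multiplicity = 3, geometric multiplicity = 2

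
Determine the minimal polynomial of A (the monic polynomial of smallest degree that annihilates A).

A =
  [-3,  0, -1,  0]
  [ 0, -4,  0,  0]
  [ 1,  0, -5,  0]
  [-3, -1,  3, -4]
x^2 + 8*x + 16

The characteristic polynomial is χ_A(x) = (x + 4)^4, so the eigenvalues are known. The minimal polynomial is
  m_A(x) = Π_λ (x − λ)^{k_λ}
where k_λ is the size of the *largest* Jordan block for λ (equivalently, the smallest k with (A − λI)^k v = 0 for every generalised eigenvector v of λ).

  λ = -4: largest Jordan block has size 2, contributing (x + 4)^2

So m_A(x) = (x + 4)^2 = x^2 + 8*x + 16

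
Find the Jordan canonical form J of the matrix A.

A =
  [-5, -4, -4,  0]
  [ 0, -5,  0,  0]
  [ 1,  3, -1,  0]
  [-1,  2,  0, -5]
J_2(-5) ⊕ J_2(-3)

The characteristic polynomial is
  det(x·I − A) = x^4 + 16*x^3 + 94*x^2 + 240*x + 225 = (x + 3)^2*(x + 5)^2

Eigenvalues and multiplicities (the geometric multiplicity of λ is n − rank(A − λI), which equals the number of Jordan blocks for λ):
  λ = -5: algebraic multiplicity = 2, geometric multiplicity = 1
  λ = -3: algebraic multiplicity = 2, geometric multiplicity = 1

Determining the block sizes for each eigenvalue:
  λ = -5: one block (gm = 1), so the single block has size am = 2 → block sizes [2]
  λ = -3: one block (gm = 1), so the single block has size am = 2 → block sizes [2]

Assembling the blocks gives a Jordan form
J =
  [-5,  1,  0,  0]
  [ 0, -5,  0,  0]
  [ 0,  0, -3,  1]
  [ 0,  0,  0, -3]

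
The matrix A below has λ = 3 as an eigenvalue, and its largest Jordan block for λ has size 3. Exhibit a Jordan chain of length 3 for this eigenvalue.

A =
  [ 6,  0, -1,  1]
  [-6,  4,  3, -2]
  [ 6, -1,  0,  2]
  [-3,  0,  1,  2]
A Jordan chain for λ = 3 of length 3:
v_1 = (1, -2, 2, -1)ᵀ
v_2 = (0, 1, -1, 0)ᵀ
v_3 = (0, 1, 0, 0)ᵀ

Let N = A − (3)·I. We want v_3 with N^3 v_3 = 0 but N^2 v_3 ≠ 0; then v_{j-1} := N · v_j for j = 3, …, 2.

Pick v_3 = (0, 1, 0, 0)ᵀ.
Then v_2 = N · v_3 = (0, 1, -1, 0)ᵀ.
Then v_1 = N · v_2 = (1, -2, 2, -1)ᵀ.

Sanity check: (A − (3)·I) v_1 = (0, 0, 0, 0)ᵀ = 0. ✓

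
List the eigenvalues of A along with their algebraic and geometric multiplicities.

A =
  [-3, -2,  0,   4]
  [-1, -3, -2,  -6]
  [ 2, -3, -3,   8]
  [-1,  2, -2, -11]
λ = -5: alg = 4, geom = 2

Step 1 — factor the characteristic polynomial to read off the algebraic multiplicities:
  χ_A(x) = (x + 5)^4

Step 2 — compute geometric multiplicities via the rank-nullity identity g(λ) = n − rank(A − λI):
  rank(A − (-5)·I) = 2, so dim ker(A − (-5)·I) = n − 2 = 2

Summary:
  λ = -5: algebraic multiplicity = 4, geometric multiplicity = 2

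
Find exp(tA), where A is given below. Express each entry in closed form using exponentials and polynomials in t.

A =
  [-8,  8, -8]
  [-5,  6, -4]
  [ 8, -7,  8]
e^{tA} =
  [-2*t^2*exp(2*t) - 10*t*exp(2*t) + exp(2*t), 4*t^2*exp(2*t) + 8*t*exp(2*t), -8*t*exp(2*t)]
  [-t^2*exp(2*t) - 5*t*exp(2*t), 2*t^2*exp(2*t) + 4*t*exp(2*t) + exp(2*t), -4*t*exp(2*t)]
  [3*t^2*exp(2*t)/2 + 8*t*exp(2*t), -3*t^2*exp(2*t) - 7*t*exp(2*t), 6*t*exp(2*t) + exp(2*t)]

Strategy: write A = P · J · P⁻¹ where J is a Jordan canonical form, so e^{tA} = P · e^{tJ} · P⁻¹, and e^{tJ} can be computed block-by-block.

A has Jordan form
J =
  [2, 1, 0]
  [0, 2, 1]
  [0, 0, 2]
(up to reordering of blocks).

Per-block formulas:
  For a 3×3 Jordan block J_3(2): exp(t · J_3(2)) = e^(2t)·(I + t·N + (t^2/2)·N^2), where N is the 3×3 nilpotent shift.

After assembling e^{tJ} and conjugating by P, we get:

e^{tA} =
  [-2*t^2*exp(2*t) - 10*t*exp(2*t) + exp(2*t), 4*t^2*exp(2*t) + 8*t*exp(2*t), -8*t*exp(2*t)]
  [-t^2*exp(2*t) - 5*t*exp(2*t), 2*t^2*exp(2*t) + 4*t*exp(2*t) + exp(2*t), -4*t*exp(2*t)]
  [3*t^2*exp(2*t)/2 + 8*t*exp(2*t), -3*t^2*exp(2*t) - 7*t*exp(2*t), 6*t*exp(2*t) + exp(2*t)]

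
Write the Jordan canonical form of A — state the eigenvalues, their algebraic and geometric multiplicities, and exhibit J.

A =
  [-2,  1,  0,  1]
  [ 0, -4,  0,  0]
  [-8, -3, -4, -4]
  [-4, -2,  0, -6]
J_2(-4) ⊕ J_2(-4)

The characteristic polynomial is
  det(x·I − A) = x^4 + 16*x^3 + 96*x^2 + 256*x + 256 = (x + 4)^4

Eigenvalues and multiplicities (the geometric multiplicity of λ is n − rank(A − λI), which equals the number of Jordan blocks for λ):
  λ = -4: algebraic multiplicity = 4, geometric multiplicity = 2

Determining the block sizes for each eigenvalue:
  λ = -4: with am = 4 and gm = 2, the partition is not yet determined (e.g. several partitions of 4 into 2 parts exist). Let N = A − (-4)·I. Computing rank(N^1) = 2, rank(N^2) = 0; the number of blocks of size ≥ j is rank(N^{j−1}) − rank(N^j), giving [2, 2]. So we have 2 block(s) of size 2 → block sizes [2, 2]

Assembling the blocks gives a Jordan form
J =
  [-4,  1,  0,  0]
  [ 0, -4,  0,  0]
  [ 0,  0, -4,  1]
  [ 0,  0,  0, -4]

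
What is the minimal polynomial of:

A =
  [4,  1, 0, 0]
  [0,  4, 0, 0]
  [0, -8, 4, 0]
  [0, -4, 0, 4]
x^2 - 8*x + 16

The characteristic polynomial is χ_A(x) = (x - 4)^4, so the eigenvalues are known. The minimal polynomial is
  m_A(x) = Π_λ (x − λ)^{k_λ}
where k_λ is the size of the *largest* Jordan block for λ (equivalently, the smallest k with (A − λI)^k v = 0 for every generalised eigenvector v of λ).

  λ = 4: largest Jordan block has size 2, contributing (x − 4)^2

So m_A(x) = (x - 4)^2 = x^2 - 8*x + 16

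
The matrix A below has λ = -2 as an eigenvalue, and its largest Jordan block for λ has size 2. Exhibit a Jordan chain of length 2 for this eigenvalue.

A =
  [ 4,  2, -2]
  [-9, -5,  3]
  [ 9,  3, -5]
A Jordan chain for λ = -2 of length 2:
v_1 = (6, -9, 9)ᵀ
v_2 = (1, 0, 0)ᵀ

Let N = A − (-2)·I. We want v_2 with N^2 v_2 = 0 but N^1 v_2 ≠ 0; then v_{j-1} := N · v_j for j = 2, …, 2.

Pick v_2 = (1, 0, 0)ᵀ.
Then v_1 = N · v_2 = (6, -9, 9)ᵀ.

Sanity check: (A − (-2)·I) v_1 = (0, 0, 0)ᵀ = 0. ✓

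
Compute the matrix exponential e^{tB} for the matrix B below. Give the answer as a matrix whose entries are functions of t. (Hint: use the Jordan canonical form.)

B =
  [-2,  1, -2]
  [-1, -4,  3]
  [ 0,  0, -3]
e^{tB} =
  [t*exp(-3*t) + exp(-3*t), t*exp(-3*t), t^2*exp(-3*t)/2 - 2*t*exp(-3*t)]
  [-t*exp(-3*t), -t*exp(-3*t) + exp(-3*t), -t^2*exp(-3*t)/2 + 3*t*exp(-3*t)]
  [0, 0, exp(-3*t)]

Strategy: write B = P · J · P⁻¹ where J is a Jordan canonical form, so e^{tB} = P · e^{tJ} · P⁻¹, and e^{tJ} can be computed block-by-block.

B has Jordan form
J =
  [-3,  1,  0]
  [ 0, -3,  1]
  [ 0,  0, -3]
(up to reordering of blocks).

Per-block formulas:
  For a 3×3 Jordan block J_3(-3): exp(t · J_3(-3)) = e^(-3t)·(I + t·N + (t^2/2)·N^2), where N is the 3×3 nilpotent shift.

After assembling e^{tJ} and conjugating by P, we get:

e^{tB} =
  [t*exp(-3*t) + exp(-3*t), t*exp(-3*t), t^2*exp(-3*t)/2 - 2*t*exp(-3*t)]
  [-t*exp(-3*t), -t*exp(-3*t) + exp(-3*t), -t^2*exp(-3*t)/2 + 3*t*exp(-3*t)]
  [0, 0, exp(-3*t)]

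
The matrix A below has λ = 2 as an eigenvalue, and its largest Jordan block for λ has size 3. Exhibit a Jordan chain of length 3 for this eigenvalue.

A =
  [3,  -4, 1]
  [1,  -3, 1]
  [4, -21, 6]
A Jordan chain for λ = 2 of length 3:
v_1 = (1, 0, -1)ᵀ
v_2 = (1, 1, 4)ᵀ
v_3 = (1, 0, 0)ᵀ

Let N = A − (2)·I. We want v_3 with N^3 v_3 = 0 but N^2 v_3 ≠ 0; then v_{j-1} := N · v_j for j = 3, …, 2.

Pick v_3 = (1, 0, 0)ᵀ.
Then v_2 = N · v_3 = (1, 1, 4)ᵀ.
Then v_1 = N · v_2 = (1, 0, -1)ᵀ.

Sanity check: (A − (2)·I) v_1 = (0, 0, 0)ᵀ = 0. ✓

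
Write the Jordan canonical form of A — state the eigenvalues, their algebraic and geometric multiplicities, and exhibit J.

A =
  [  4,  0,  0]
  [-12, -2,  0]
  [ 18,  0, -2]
J_1(-2) ⊕ J_1(-2) ⊕ J_1(4)

The characteristic polynomial is
  det(x·I − A) = x^3 - 12*x - 16 = (x - 4)*(x + 2)^2

Eigenvalues and multiplicities (the geometric multiplicity of λ is n − rank(A − λI), which equals the number of Jordan blocks for λ):
  λ = -2: algebraic multiplicity = 2, geometric multiplicity = 2
  λ = 4: algebraic multiplicity = 1, geometric multiplicity = 1

Determining the block sizes for each eigenvalue:
  λ = -2: gm = am = 2, so every block has size 1 → block sizes [1, 1]
  λ = 4: one block (gm = 1), so the single block has size am = 1 → block sizes [1]

Assembling the blocks gives a Jordan form
J =
  [-2,  0, 0]
  [ 0, -2, 0]
  [ 0,  0, 4]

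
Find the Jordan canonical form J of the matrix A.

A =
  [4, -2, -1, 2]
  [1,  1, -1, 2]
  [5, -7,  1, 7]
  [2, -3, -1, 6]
J_3(3) ⊕ J_1(3)

The characteristic polynomial is
  det(x·I − A) = x^4 - 12*x^3 + 54*x^2 - 108*x + 81 = (x - 3)^4

Eigenvalues and multiplicities (the geometric multiplicity of λ is n − rank(A − λI), which equals the number of Jordan blocks for λ):
  λ = 3: algebraic multiplicity = 4, geometric multiplicity = 2

Determining the block sizes for each eigenvalue:
  λ = 3: with am = 4 and gm = 2, the partition is not yet determined (e.g. several partitions of 4 into 2 parts exist). Let N = A − (3)·I. Computing rank(N^1) = 2, rank(N^2) = 1, rank(N^3) = 0; the number of blocks of size ≥ j is rank(N^{j−1}) − rank(N^j), giving [2, 1, 1]. So we have 1 block(s) of size 3, 1 block(s) of size 1 → block sizes [3, 1]

Assembling the blocks gives a Jordan form
J =
  [3, 1, 0, 0]
  [0, 3, 1, 0]
  [0, 0, 3, 0]
  [0, 0, 0, 3]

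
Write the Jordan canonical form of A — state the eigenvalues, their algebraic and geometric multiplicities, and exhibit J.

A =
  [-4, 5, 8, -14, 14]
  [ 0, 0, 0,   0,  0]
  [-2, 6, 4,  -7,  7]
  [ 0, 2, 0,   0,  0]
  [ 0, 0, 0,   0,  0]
J_2(0) ⊕ J_2(0) ⊕ J_1(0)

The characteristic polynomial is
  det(x·I − A) = x^5

Eigenvalues and multiplicities (the geometric multiplicity of λ is n − rank(A − λI), which equals the number of Jordan blocks for λ):
  λ = 0: algebraic multiplicity = 5, geometric multiplicity = 3

Determining the block sizes for each eigenvalue:
  λ = 0: with am = 5 and gm = 3, the partition is not yet determined (e.g. several partitions of 5 into 3 parts exist). Let N = A − (0)·I. Computing rank(N^1) = 2, rank(N^2) = 0; the number of blocks of size ≥ j is rank(N^{j−1}) − rank(N^j), giving [3, 2]. So we have 2 block(s) of size 2, 1 block(s) of size 1 → block sizes [2, 2, 1]

Assembling the blocks gives a Jordan form
J =
  [0, 1, 0, 0, 0]
  [0, 0, 0, 0, 0]
  [0, 0, 0, 1, 0]
  [0, 0, 0, 0, 0]
  [0, 0, 0, 0, 0]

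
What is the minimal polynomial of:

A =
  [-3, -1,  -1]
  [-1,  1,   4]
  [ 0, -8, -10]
x^3 + 12*x^2 + 48*x + 64

The characteristic polynomial is χ_A(x) = (x + 4)^3, so the eigenvalues are known. The minimal polynomial is
  m_A(x) = Π_λ (x − λ)^{k_λ}
where k_λ is the size of the *largest* Jordan block for λ (equivalently, the smallest k with (A − λI)^k v = 0 for every generalised eigenvector v of λ).

  λ = -4: largest Jordan block has size 3, contributing (x + 4)^3

So m_A(x) = (x + 4)^3 = x^3 + 12*x^2 + 48*x + 64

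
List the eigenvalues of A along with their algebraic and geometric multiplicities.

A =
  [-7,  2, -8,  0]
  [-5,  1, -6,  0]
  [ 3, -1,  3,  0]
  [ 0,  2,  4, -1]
λ = -1: alg = 4, geom = 2

Step 1 — factor the characteristic polynomial to read off the algebraic multiplicities:
  χ_A(x) = (x + 1)^4

Step 2 — compute geometric multiplicities via the rank-nullity identity g(λ) = n − rank(A − λI):
  rank(A − (-1)·I) = 2, so dim ker(A − (-1)·I) = n − 2 = 2

Summary:
  λ = -1: algebraic multiplicity = 4, geometric multiplicity = 2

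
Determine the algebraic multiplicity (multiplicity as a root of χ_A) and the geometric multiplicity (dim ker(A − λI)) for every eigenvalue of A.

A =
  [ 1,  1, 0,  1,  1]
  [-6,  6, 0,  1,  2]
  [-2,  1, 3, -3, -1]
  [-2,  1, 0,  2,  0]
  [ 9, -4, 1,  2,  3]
λ = 3: alg = 5, geom = 2

Step 1 — factor the characteristic polynomial to read off the algebraic multiplicities:
  χ_A(x) = (x - 3)^5

Step 2 — compute geometric multiplicities via the rank-nullity identity g(λ) = n − rank(A − λI):
  rank(A − (3)·I) = 3, so dim ker(A − (3)·I) = n − 3 = 2

Summary:
  λ = 3: algebraic multiplicity = 5, geometric multiplicity = 2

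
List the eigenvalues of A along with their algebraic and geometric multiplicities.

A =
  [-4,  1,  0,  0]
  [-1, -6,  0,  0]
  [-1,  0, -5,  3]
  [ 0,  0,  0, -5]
λ = -5: alg = 4, geom = 2

Step 1 — factor the characteristic polynomial to read off the algebraic multiplicities:
  χ_A(x) = (x + 5)^4

Step 2 — compute geometric multiplicities via the rank-nullity identity g(λ) = n − rank(A − λI):
  rank(A − (-5)·I) = 2, so dim ker(A − (-5)·I) = n − 2 = 2

Summary:
  λ = -5: algebraic multiplicity = 4, geometric multiplicity = 2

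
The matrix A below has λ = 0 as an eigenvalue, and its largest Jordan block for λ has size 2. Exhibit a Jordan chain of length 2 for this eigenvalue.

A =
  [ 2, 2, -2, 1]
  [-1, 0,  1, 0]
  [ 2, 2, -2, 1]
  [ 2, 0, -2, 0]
A Jordan chain for λ = 0 of length 2:
v_1 = (2, -1, 2, 2)ᵀ
v_2 = (1, 0, 0, 0)ᵀ

Let N = A − (0)·I. We want v_2 with N^2 v_2 = 0 but N^1 v_2 ≠ 0; then v_{j-1} := N · v_j for j = 2, …, 2.

Pick v_2 = (1, 0, 0, 0)ᵀ.
Then v_1 = N · v_2 = (2, -1, 2, 2)ᵀ.

Sanity check: (A − (0)·I) v_1 = (0, 0, 0, 0)ᵀ = 0. ✓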